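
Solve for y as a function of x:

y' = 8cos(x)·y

Separating variables and integrating:
ln|y| = 8sin(x) + C

General solution: y = Ce^(8sin(x))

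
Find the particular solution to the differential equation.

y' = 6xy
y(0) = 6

General solution: y = Ce^(3x²)
Applying IC y(0) = 6:
Particular solution: y = 6e^(3x²)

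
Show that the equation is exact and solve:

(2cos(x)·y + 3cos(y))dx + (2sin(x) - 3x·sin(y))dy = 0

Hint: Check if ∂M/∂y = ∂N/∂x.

Verify exactness: ∂M/∂y = ∂N/∂x ✓
Find F(x,y) such that ∂F/∂x = M, ∂F/∂y = N
Solution: 2sin(x)·y + 3x·cos(y) = C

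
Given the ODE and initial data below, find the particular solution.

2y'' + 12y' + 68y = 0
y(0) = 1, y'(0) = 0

General solution: y = e^(-3x)(C₁cos(5x) + C₂sin(5x))
Complex roots r = -3 ± 5i
Applying ICs: C₁ = 1, C₂ = 3/5
Particular solution: y = e^(-3x)(cos(5x) + (3/5)sin(5x))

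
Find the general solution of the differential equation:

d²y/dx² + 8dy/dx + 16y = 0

Characteristic equation: r² + 8r + 16 = 0
Factored: (r + 4)² = 0
Repeated root: r = -4
General solution: y = (C₁ + C₂x)e^(-4x)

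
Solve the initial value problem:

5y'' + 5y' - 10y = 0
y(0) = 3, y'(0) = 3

General solution: y = C₁e^x + C₂e^(-2x)
Applying ICs: C₁ = 3, C₂ = 0
Particular solution: y = 3e^x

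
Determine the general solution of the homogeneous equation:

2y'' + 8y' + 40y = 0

Characteristic equation: 2r² + 8r + 40 = 0
Divide by 2: r² + 4r + 20 = 0
Roots: r = -2 ± 4i (complex conjugates)
General solution: y = e^(-2x)(C₁cos(4x) + C₂sin(4x))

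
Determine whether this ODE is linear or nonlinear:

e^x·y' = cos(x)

Linear (y and its derivatives appear to the first power only, no products of y terms)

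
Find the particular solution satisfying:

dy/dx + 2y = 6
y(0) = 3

General solution: y = 3 + Ce^(-2x)
Applying y(0) = 3: C = 3 - 3 = 0
Particular solution: y = 3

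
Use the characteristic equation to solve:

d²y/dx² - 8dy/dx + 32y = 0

Characteristic equation: r² - 8r + 32 = 0
Roots: r = 4 ± 4i (complex conjugates)
General solution: y = e^(4x)(C₁cos(4x) + C₂sin(4x))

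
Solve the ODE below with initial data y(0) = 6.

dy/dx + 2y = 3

General solution: y = 3/2 + Ce^(-2x)
Applying y(0) = 6: C = 6 - 3/2 = 9/2
Particular solution: y = 3/2 + (9/2)e^(-2x)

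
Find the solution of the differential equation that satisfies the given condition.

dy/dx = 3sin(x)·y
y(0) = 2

General solution: y = Ce^(-3cos(x))
Applying IC y(0) = 2:
Particular solution: y = 2e^(3(1-cos(x)))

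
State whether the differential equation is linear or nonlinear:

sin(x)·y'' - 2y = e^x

Linear (y and its derivatives appear to the first power only, no products of y terms)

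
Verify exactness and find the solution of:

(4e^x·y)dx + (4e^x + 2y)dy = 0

Verify exactness: ∂M/∂y = ∂N/∂x ✓
Find F(x,y) such that ∂F/∂x = M, ∂F/∂y = N
Solution: 4e^x·y + y² = C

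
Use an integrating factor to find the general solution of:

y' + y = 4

Using integrating factor method:

General solution: y = 4 + Ce^(-x)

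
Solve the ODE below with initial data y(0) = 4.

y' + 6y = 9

General solution: y = 3/2 + Ce^(-6x)
Applying y(0) = 4: C = 4 - 3/2 = 5/2
Particular solution: y = 3/2 + (5/2)e^(-6x)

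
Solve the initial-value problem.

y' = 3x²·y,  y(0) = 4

General solution: y = Ce^(x³)
Applying IC y(0) = 4:
Particular solution: y = 4e^(x³)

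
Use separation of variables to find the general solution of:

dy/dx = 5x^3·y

Separating variables and integrating:
ln|y| = 5x^4/4 + C

General solution: y = Ce^(5x^4/4)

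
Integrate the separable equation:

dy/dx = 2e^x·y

Separating variables and integrating:
ln|y| = 2e^x + C

General solution: y = Ce^(2e^x)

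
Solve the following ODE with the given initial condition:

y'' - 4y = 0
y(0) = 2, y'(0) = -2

General solution: y = C₁e^(2x) + C₂e^(-2x)
Applying ICs: C₁ = 1/2, C₂ = 3/2
Particular solution: y = (1/2)e^(2x) + (3/2)e^(-2x)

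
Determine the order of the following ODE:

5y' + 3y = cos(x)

The order is 1 (highest derivative is of order 1).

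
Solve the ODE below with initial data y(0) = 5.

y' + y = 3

General solution: y = 3 + Ce^(-x)
Applying y(0) = 5: C = 5 - 3 = 2
Particular solution: y = 3 + 2e^(-x)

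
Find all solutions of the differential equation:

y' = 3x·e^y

Separating variables and integrating:
-e^(-y) = 3x²/2 + C

General solution: y = -ln(C - 3x²/2)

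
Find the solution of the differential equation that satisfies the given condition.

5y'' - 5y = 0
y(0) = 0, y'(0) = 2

General solution: y = C₁e^x + C₂e^(-x)
Applying ICs: C₁ = 1, C₂ = -1
Particular solution: y = e^x - e^(-x)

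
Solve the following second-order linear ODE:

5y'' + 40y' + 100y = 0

Characteristic equation: 5r² + 40r + 100 = 0
Divide by 5: r² + 8r + 20 = 0
Roots: r = -4 ± 2i (complex conjugates)
General solution: y = e^(-4x)(C₁cos(2x) + C₂sin(2x))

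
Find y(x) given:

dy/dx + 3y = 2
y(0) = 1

General solution: y = 2/3 + Ce^(-3x)
Applying y(0) = 1: C = 1 - 2/3 = 1/3
Particular solution: y = 2/3 + (1/3)e^(-3x)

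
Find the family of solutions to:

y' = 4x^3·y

Separating variables and integrating:
ln|y| = x^4 + C

General solution: y = Ce^(x^4)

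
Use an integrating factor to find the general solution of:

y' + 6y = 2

Using integrating factor method:

General solution: y = 1/3 + Ce^(-6x)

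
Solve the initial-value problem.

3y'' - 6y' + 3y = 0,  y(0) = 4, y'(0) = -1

General solution: y = (C₁ + C₂x)e^x
Repeated root r = 1
Applying ICs: C₁ = 4, C₂ = -5
Particular solution: y = (4 - 5x)e^x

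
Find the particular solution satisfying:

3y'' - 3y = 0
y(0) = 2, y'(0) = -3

General solution: y = C₁e^x + C₂e^(-x)
Applying ICs: C₁ = -1/2, C₂ = 5/2
Particular solution: y = -(1/2)e^x + (5/2)e^(-x)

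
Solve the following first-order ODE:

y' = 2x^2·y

Separating variables and integrating:
ln|y| = 2x^3/3 + C

General solution: y = Ce^(2x^3/3)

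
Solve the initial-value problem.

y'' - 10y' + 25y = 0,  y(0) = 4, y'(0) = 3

General solution: y = (C₁ + C₂x)e^(5x)
Repeated root r = 5
Applying ICs: C₁ = 4, C₂ = -17
Particular solution: y = (4 - 17x)e^(5x)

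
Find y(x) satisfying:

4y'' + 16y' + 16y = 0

Characteristic equation: 4r² + 16r + 16 = 0
Divide by 4: r² + 4r + 4 = 0
Factored: (r + 2)² = 0
Repeated root: r = -2
General solution: y = (C₁ + C₂x)e^(-2x)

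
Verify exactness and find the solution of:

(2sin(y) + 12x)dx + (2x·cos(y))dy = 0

Verify exactness: ∂M/∂y = ∂N/∂x ✓
Find F(x,y) such that ∂F/∂x = M, ∂F/∂y = N
Solution: 2x·sin(y) + 6x² = C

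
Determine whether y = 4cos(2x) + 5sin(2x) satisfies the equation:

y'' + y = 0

Verification:
y'' = -16cos(2x) - 20sin(2x)
y'' + y ≠ 0 (frequency mismatch: got 4 instead of 1)

No, it is not a solution.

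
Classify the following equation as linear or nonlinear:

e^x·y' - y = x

Linear (y and its derivatives appear to the first power only, no products of y terms)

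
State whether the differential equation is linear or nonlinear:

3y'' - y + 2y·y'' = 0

Nonlinear (y·y'' term)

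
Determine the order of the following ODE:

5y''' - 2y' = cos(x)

The order is 3 (highest derivative is of order 3).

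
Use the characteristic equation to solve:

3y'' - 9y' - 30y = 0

Characteristic equation: 3r² - 9r - 30 = 0
Divide by 3: r² - 3r - 10 = 0
Roots: r = 5, -2 (distinct real)
General solution: y = C₁e^(5x) + C₂e^(-2x)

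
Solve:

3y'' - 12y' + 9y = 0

Characteristic equation: 3r² - 12r + 9 = 0
Divide by 3: r² - 4r + 3 = 0
Roots: r = 1, 3 (distinct real)
General solution: y = C₁e^x + C₂e^(3x)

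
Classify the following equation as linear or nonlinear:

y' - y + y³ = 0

Nonlinear (y³ term)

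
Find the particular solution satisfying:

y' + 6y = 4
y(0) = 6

General solution: y = 2/3 + Ce^(-6x)
Applying y(0) = 6: C = 6 - 2/3 = 16/3
Particular solution: y = 2/3 + (16/3)e^(-6x)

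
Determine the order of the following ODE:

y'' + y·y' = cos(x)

The order is 2 (highest derivative is of order 2).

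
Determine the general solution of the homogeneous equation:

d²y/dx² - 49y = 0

Characteristic equation: r² - 49 = 0
Roots: r = 7, -7 (distinct real)
General solution: y = C₁e^(7x) + C₂e^(-7x)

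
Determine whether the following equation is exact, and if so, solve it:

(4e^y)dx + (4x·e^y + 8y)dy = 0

Verify exactness: ∂M/∂y = ∂N/∂x ✓
Find F(x,y) such that ∂F/∂x = M, ∂F/∂y = N
Solution: 4x·e^y + 4y² = C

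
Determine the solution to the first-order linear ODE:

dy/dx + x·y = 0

Using integrating factor method:

General solution: y = Ce^(-x^2/2)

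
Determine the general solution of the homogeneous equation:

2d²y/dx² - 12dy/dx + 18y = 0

Characteristic equation: 2r² - 12r + 18 = 0
Divide by 2: r² - 6r + 9 = 0
Factored: (r - 3)² = 0
Repeated root: r = 3
General solution: y = (C₁ + C₂x)e^(3x)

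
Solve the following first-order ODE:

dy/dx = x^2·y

Separating variables and integrating:
ln|y| = x^3/3 + C

General solution: y = Ce^(x^3/3)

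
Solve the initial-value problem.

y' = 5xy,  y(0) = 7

General solution: y = Ce^(5x²/2)
Applying IC y(0) = 7:
Particular solution: y = 7e^(5x²/2)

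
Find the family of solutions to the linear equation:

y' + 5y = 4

Using integrating factor method:

General solution: y = 4/5 + Ce^(-5x)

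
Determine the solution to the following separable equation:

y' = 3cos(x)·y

Separating variables and integrating:
ln|y| = 3sin(x) + C

General solution: y = Ce^(3sin(x))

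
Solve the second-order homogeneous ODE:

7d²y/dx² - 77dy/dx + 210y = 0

Characteristic equation: 7r² - 77r + 210 = 0
Divide by 7: r² - 11r + 30 = 0
Roots: r = 5, 6 (distinct real)
General solution: y = C₁e^(5x) + C₂e^(6x)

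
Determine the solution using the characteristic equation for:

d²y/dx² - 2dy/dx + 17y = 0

Characteristic equation: r² - 2r + 17 = 0
Roots: r = 1 ± 4i (complex conjugates)
General solution: y = e^x(C₁cos(4x) + C₂sin(4x))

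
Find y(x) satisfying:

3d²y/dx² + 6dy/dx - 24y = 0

Characteristic equation: 3r² + 6r - 24 = 0
Divide by 3: r² + 2r - 8 = 0
Roots: r = 2, -4 (distinct real)
General solution: y = C₁e^(2x) + C₂e^(-4x)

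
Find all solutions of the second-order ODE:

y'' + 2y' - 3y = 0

Characteristic equation: r² + 2r - 3 = 0
Roots: r = 1, -3 (distinct real)
General solution: y = C₁e^x + C₂e^(-3x)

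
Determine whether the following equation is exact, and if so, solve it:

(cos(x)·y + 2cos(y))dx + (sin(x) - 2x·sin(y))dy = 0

Verify exactness: ∂M/∂y = ∂N/∂x ✓
Find F(x,y) such that ∂F/∂x = M, ∂F/∂y = N
Solution: sin(x)·y + 2x·cos(y) = C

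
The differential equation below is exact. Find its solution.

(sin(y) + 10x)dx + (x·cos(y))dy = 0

Verify exactness: ∂M/∂y = ∂N/∂x ✓
Find F(x,y) such that ∂F/∂x = M, ∂F/∂y = N
Solution: x·sin(y) + 5x² = C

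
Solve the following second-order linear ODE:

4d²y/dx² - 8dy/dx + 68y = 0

Characteristic equation: 4r² - 8r + 68 = 0
Divide by 4: r² - 2r + 17 = 0
Roots: r = 1 ± 4i (complex conjugates)
General solution: y = e^x(C₁cos(4x) + C₂sin(4x))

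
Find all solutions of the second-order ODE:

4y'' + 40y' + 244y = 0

Characteristic equation: 4r² + 40r + 244 = 0
Divide by 4: r² + 10r + 61 = 0
Roots: r = -5 ± 6i (complex conjugates)
General solution: y = e^(-5x)(C₁cos(6x) + C₂sin(6x))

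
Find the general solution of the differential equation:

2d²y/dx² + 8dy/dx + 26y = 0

Characteristic equation: 2r² + 8r + 26 = 0
Divide by 2: r² + 4r + 13 = 0
Roots: r = -2 ± 3i (complex conjugates)
General solution: y = e^(-2x)(C₁cos(3x) + C₂sin(3x))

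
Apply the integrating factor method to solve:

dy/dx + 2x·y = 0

Using integrating factor method:

General solution: y = Ce^(-x^2)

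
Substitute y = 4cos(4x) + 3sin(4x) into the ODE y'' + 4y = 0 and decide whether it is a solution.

Verification:
y'' = -64cos(4x) - 48sin(4x)
y'' + 4y ≠ 0 (frequency mismatch: got 16 instead of 4)

No, it is not a solution.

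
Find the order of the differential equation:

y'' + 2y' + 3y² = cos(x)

The order is 2 (highest derivative is of order 2).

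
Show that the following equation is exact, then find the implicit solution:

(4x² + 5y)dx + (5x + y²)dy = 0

Verify exactness: ∂M/∂y = ∂N/∂x ✓
Find F(x,y) such that ∂F/∂x = M, ∂F/∂y = N
Solution: 4x³/3 + 5xy + y³/3 = C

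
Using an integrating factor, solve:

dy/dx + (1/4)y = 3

Using integrating factor method:

General solution: y = 12 + Ce^(-x/4)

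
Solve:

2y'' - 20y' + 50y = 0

Characteristic equation: 2r² - 20r + 50 = 0
Divide by 2: r² - 10r + 25 = 0
Factored: (r - 5)² = 0
Repeated root: r = 5
General solution: y = (C₁ + C₂x)e^(5x)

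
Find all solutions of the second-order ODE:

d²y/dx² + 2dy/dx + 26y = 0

Characteristic equation: r² + 2r + 26 = 0
Roots: r = -1 ± 5i (complex conjugates)
General solution: y = e^(-x)(C₁cos(5x) + C₂sin(5x))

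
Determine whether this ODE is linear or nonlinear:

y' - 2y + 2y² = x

Nonlinear (y² term)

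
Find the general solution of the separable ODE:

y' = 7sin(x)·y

Separating variables and integrating:
ln|y| = -7cos(x) + C

General solution: y = Ce^(-7cos(x))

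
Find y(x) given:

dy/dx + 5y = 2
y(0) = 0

General solution: y = 2/5 + Ce^(-5x)
Applying y(0) = 0: C = 0 - 2/5 = -2/5
Particular solution: y = 2/5 - (2/5)e^(-5x)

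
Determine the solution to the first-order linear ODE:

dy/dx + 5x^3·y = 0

Using integrating factor method:

General solution: y = Ce^(-5x^4/4)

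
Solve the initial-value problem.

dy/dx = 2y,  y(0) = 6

General solution: y = Ce^(2x)
Applying IC y(0) = 6:
Particular solution: y = 6e^(2x)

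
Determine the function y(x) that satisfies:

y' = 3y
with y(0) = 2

General solution: y = Ce^(3x)
Applying IC y(0) = 2:
Particular solution: y = 2e^(3x)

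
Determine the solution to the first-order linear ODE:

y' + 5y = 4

Using integrating factor method:

General solution: y = 4/5 + Ce^(-5x)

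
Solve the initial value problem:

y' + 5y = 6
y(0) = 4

General solution: y = 6/5 + Ce^(-5x)
Applying y(0) = 4: C = 4 - 6/5 = 14/5
Particular solution: y = 6/5 + (14/5)e^(-5x)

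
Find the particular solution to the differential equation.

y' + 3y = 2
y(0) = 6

General solution: y = 2/3 + Ce^(-3x)
Applying y(0) = 6: C = 6 - 2/3 = 16/3
Particular solution: y = 2/3 + (16/3)e^(-3x)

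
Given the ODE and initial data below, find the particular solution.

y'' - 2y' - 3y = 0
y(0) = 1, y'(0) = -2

General solution: y = C₁e^(3x) + C₂e^(-x)
Applying ICs: C₁ = -1/4, C₂ = 5/4
Particular solution: y = -(1/4)e^(3x) + (5/4)e^(-x)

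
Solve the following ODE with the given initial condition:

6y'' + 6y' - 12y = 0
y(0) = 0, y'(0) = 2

General solution: y = C₁e^x + C₂e^(-2x)
Applying ICs: C₁ = 2/3, C₂ = -2/3
Particular solution: y = (2/3)e^x - (2/3)e^(-2x)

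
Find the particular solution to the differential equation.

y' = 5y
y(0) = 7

General solution: y = Ce^(5x)
Applying IC y(0) = 7:
Particular solution: y = 7e^(5x)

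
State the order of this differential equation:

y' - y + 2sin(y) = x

The order is 1 (highest derivative is of order 1).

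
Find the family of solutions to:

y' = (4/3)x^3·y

Separating variables and integrating:
ln|y| = x^4/3 + C

General solution: y = Ce^(x^4/3)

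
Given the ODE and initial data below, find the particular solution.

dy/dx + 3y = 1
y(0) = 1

General solution: y = 1/3 + Ce^(-3x)
Applying y(0) = 1: C = 1 - 1/3 = 2/3
Particular solution: y = 1/3 + (2/3)e^(-3x)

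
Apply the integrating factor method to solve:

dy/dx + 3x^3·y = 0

Using integrating factor method:

General solution: y = Ce^(-3x^4/4)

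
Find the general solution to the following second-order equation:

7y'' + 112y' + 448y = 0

Characteristic equation: 7r² + 112r + 448 = 0
Divide by 7: r² + 16r + 64 = 0
Factored: (r + 8)² = 0
Repeated root: r = -8
General solution: y = (C₁ + C₂x)e^(-8x)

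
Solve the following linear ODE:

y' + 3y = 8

Using integrating factor method:

General solution: y = 8/3 + Ce^(-3x)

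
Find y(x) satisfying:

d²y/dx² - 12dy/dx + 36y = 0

Characteristic equation: r² - 12r + 36 = 0
Factored: (r - 6)² = 0
Repeated root: r = 6
General solution: y = (C₁ + C₂x)e^(6x)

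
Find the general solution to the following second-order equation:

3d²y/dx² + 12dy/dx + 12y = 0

Characteristic equation: 3r² + 12r + 12 = 0
Divide by 3: r² + 4r + 4 = 0
Factored: (r + 2)² = 0
Repeated root: r = -2
General solution: y = (C₁ + C₂x)e^(-2x)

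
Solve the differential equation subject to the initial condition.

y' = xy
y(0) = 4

General solution: y = Ce^(x²/2)
Applying IC y(0) = 4:
Particular solution: y = 4e^(x²/2)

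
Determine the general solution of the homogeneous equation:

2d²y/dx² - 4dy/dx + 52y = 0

Characteristic equation: 2r² - 4r + 52 = 0
Divide by 2: r² - 2r + 26 = 0
Roots: r = 1 ± 5i (complex conjugates)
General solution: y = e^x(C₁cos(5x) + C₂sin(5x))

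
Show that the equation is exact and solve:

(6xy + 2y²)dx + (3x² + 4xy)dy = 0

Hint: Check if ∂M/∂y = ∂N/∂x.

Verify exactness: ∂M/∂y = ∂N/∂x ✓
Find F(x,y) such that ∂F/∂x = M, ∂F/∂y = N
Solution: 3x²y + 2xy² = C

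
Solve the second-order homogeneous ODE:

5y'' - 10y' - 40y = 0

Characteristic equation: 5r² - 10r - 40 = 0
Divide by 5: r² - 2r - 8 = 0
Roots: r = 4, -2 (distinct real)
General solution: y = C₁e^(4x) + C₂e^(-2x)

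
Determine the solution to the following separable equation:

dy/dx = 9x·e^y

Separating variables and integrating:
-e^(-y) = 9x²/2 + C

General solution: y = -ln(C - 9x²/2)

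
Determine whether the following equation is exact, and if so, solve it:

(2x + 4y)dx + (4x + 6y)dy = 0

Verify exactness: ∂M/∂y = ∂N/∂x ✓
Find F(x,y) such that ∂F/∂x = M, ∂F/∂y = N
Solution: x² + 4xy + 3y² = C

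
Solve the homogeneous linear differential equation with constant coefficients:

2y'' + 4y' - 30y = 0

Characteristic equation: 2r² + 4r - 30 = 0
Divide by 2: r² + 2r - 15 = 0
Roots: r = 3, -5 (distinct real)
General solution: y = C₁e^(3x) + C₂e^(-5x)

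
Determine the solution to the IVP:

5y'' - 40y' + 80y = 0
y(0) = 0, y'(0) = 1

General solution: y = (C₁ + C₂x)e^(4x)
Repeated root r = 4
Applying ICs: C₁ = 0, C₂ = 1
Particular solution: y = xe^(4x)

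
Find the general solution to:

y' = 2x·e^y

Separating variables and integrating:
-e^(-y) = x² + C

General solution: y = -ln(C - x²)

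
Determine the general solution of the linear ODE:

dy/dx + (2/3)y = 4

Using integrating factor method:

General solution: y = 6 + Ce^(-2x/3)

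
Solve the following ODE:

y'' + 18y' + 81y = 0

Characteristic equation: r² + 18r + 81 = 0
Factored: (r + 9)² = 0
Repeated root: r = -9
General solution: y = (C₁ + C₂x)e^(-9x)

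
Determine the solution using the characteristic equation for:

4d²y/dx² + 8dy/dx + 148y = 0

Characteristic equation: 4r² + 8r + 148 = 0
Divide by 4: r² + 2r + 37 = 0
Roots: r = -1 ± 6i (complex conjugates)
General solution: y = e^(-x)(C₁cos(6x) + C₂sin(6x))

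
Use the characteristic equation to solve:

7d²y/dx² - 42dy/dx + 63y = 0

Characteristic equation: 7r² - 42r + 63 = 0
Divide by 7: r² - 6r + 9 = 0
Factored: (r - 3)² = 0
Repeated root: r = 3
General solution: y = (C₁ + C₂x)e^(3x)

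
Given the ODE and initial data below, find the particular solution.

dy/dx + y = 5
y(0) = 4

General solution: y = 5 + Ce^(-x)
Applying y(0) = 4: C = 4 - 5 = -1
Particular solution: y = 5 - e^(-x)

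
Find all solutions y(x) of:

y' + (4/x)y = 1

Using integrating factor method:

General solution: y = (1/5)x + Cx^(-4)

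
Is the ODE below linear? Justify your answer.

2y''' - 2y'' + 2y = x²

Yes. Linear (y and its derivatives appear to the first power only, no products of y terms)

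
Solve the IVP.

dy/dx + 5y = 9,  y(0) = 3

General solution: y = 9/5 + Ce^(-5x)
Applying y(0) = 3: C = 3 - 9/5 = 6/5
Particular solution: y = 9/5 + (6/5)e^(-5x)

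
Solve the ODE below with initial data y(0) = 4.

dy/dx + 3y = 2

General solution: y = 2/3 + Ce^(-3x)
Applying y(0) = 4: C = 4 - 2/3 = 10/3
Particular solution: y = 2/3 + (10/3)e^(-3x)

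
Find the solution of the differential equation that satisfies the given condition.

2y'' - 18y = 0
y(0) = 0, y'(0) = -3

General solution: y = C₁e^(3x) + C₂e^(-3x)
Applying ICs: C₁ = -1/2, C₂ = 1/2
Particular solution: y = -(1/2)e^(3x) + (1/2)e^(-3x)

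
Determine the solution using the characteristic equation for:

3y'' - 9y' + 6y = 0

Characteristic equation: 3r² - 9r + 6 = 0
Divide by 3: r² - 3r + 2 = 0
Roots: r = 2, 1 (distinct real)
General solution: y = C₁e^(2x) + C₂e^x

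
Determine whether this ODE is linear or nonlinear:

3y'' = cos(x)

Linear (y and its derivatives appear to the first power only, no products of y terms)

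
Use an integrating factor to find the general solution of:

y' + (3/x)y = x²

Using integrating factor method:

General solution: y = (1/6)x^3 + Cx^(-3)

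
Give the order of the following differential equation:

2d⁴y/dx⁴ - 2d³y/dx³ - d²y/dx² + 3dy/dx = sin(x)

The order is 4 (highest derivative is of order 4).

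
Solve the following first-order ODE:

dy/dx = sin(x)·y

Separating variables and integrating:
ln|y| = -cos(x) + C

General solution: y = Ce^(-cos(x))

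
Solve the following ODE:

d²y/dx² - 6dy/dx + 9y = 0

Characteristic equation: r² - 6r + 9 = 0
Factored: (r - 3)² = 0
Repeated root: r = 3
General solution: y = (C₁ + C₂x)e^(3x)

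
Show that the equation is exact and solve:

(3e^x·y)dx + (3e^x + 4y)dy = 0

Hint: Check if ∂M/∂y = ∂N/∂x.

Verify exactness: ∂M/∂y = ∂N/∂x ✓
Find F(x,y) such that ∂F/∂x = M, ∂F/∂y = N
Solution: 3e^x·y + 2y² = C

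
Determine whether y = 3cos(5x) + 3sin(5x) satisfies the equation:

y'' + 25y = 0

Verification:
y'' = -75cos(5x) - 75sin(5x)
y'' + 25y = 0 ✓

Yes, it is a solution.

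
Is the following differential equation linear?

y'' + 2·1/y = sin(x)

No. Nonlinear (1/y term)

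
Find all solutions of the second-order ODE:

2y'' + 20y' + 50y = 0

Characteristic equation: 2r² + 20r + 50 = 0
Divide by 2: r² + 10r + 25 = 0
Factored: (r + 5)² = 0
Repeated root: r = -5
General solution: y = (C₁ + C₂x)e^(-5x)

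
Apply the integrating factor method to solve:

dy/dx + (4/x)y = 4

Using integrating factor method:

General solution: y = (4/5)x + Cx^(-4)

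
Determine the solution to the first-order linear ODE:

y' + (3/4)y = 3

Using integrating factor method:

General solution: y = 4 + Ce^(-3x/4)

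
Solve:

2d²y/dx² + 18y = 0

Characteristic equation: 2r² + 18 = 0
Divide by 2: r² + 9 = 0
Roots: r = ±3i (complex conjugates)
General solution: y = C₁cos(3x) + C₂sin(3x)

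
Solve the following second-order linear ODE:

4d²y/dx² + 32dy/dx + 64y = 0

Characteristic equation: 4r² + 32r + 64 = 0
Divide by 4: r² + 8r + 16 = 0
Factored: (r + 4)² = 0
Repeated root: r = -4
General solution: y = (C₁ + C₂x)e^(-4x)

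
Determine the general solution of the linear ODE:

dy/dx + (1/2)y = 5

Using integrating factor method:

General solution: y = 10 + Ce^(-x/2)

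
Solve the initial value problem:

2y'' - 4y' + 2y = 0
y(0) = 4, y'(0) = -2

General solution: y = (C₁ + C₂x)e^x
Repeated root r = 1
Applying ICs: C₁ = 4, C₂ = -6
Particular solution: y = (4 - 6x)e^x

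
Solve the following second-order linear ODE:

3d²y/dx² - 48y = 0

Characteristic equation: 3r² - 48 = 0
Divide by 3: r² - 16 = 0
Roots: r = 4, -4 (distinct real)
General solution: y = C₁e^(4x) + C₂e^(-4x)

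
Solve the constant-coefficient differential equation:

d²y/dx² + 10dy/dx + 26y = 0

Characteristic equation: r² + 10r + 26 = 0
Roots: r = -5 ± i (complex conjugates)
General solution: y = e^(-5x)(C₁cos(x) + C₂sin(x))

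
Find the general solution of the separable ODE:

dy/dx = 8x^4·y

Separating variables and integrating:
ln|y| = 8x^5/5 + C

General solution: y = Ce^(8x^5/5)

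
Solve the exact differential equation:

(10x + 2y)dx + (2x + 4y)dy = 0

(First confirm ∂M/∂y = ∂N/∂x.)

Verify exactness: ∂M/∂y = ∂N/∂x ✓
Find F(x,y) such that ∂F/∂x = M, ∂F/∂y = N
Solution: 5x² + 2xy + 2y² = C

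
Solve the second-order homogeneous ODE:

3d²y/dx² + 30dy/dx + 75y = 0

Characteristic equation: 3r² + 30r + 75 = 0
Divide by 3: r² + 10r + 25 = 0
Factored: (r + 5)² = 0
Repeated root: r = -5
General solution: y = (C₁ + C₂x)e^(-5x)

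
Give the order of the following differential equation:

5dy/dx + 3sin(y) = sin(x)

The order is 1 (highest derivative is of order 1).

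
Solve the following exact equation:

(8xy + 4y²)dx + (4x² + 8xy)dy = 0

Verify exactness: ∂M/∂y = ∂N/∂x ✓
Find F(x,y) such that ∂F/∂x = M, ∂F/∂y = N
Solution: 4x²y + 4xy² = C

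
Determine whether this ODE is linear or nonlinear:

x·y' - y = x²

Linear (y and its derivatives appear to the first power only, no products of y terms)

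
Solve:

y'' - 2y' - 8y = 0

Characteristic equation: r² - 2r - 8 = 0
Roots: r = 4, -2 (distinct real)
General solution: y = C₁e^(4x) + C₂e^(-2x)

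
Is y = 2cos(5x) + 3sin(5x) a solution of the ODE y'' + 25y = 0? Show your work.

Verification:
y'' = -50cos(5x) - 75sin(5x)
y'' + 25y = 0 ✓

Yes, it is a solution.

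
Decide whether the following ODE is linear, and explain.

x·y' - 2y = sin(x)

Linear (y and its derivatives appear to the first power only, no products of y terms)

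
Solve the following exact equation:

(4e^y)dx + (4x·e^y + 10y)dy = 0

Verify exactness: ∂M/∂y = ∂N/∂x ✓
Find F(x,y) such that ∂F/∂x = M, ∂F/∂y = N
Solution: 4x·e^y + 5y² = C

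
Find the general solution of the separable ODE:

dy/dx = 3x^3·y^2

Separating variables and integrating:
-1/y = 3x^4/4 + C

General solution: y^-1 = (-3/4)x^4 + C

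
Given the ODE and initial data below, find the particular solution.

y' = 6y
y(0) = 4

General solution: y = Ce^(6x)
Applying IC y(0) = 4:
Particular solution: y = 4e^(6x)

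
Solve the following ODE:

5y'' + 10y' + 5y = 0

Characteristic equation: 5r² + 10r + 5 = 0
Divide by 5: r² + 2r + 1 = 0
Factored: (r + 1)² = 0
Repeated root: r = -1
General solution: y = (C₁ + C₂x)e^(-x)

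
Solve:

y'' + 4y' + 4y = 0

Characteristic equation: r² + 4r + 4 = 0
Factored: (r + 2)² = 0
Repeated root: r = -2
General solution: y = (C₁ + C₂x)e^(-2x)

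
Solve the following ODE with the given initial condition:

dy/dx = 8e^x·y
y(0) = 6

General solution: y = Ce^(8e^x)
Applying IC y(0) = 6:
Particular solution: y = 6e^(8(e^x - 1))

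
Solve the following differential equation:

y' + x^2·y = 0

Using integrating factor method:

General solution: y = Ce^(-x^3/3)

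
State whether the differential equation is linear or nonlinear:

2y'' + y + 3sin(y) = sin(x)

Nonlinear (sin(y) is nonlinear in y)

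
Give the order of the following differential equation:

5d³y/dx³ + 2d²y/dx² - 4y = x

The order is 3 (highest derivative is of order 3).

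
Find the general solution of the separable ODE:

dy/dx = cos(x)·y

Separating variables and integrating:
ln|y| = sin(x) + C

General solution: y = Ce^(sin(x))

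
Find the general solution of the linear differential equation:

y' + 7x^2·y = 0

Using integrating factor method:

General solution: y = Ce^(-7x^3/3)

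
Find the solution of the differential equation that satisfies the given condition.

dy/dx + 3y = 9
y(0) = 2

General solution: y = 3 + Ce^(-3x)
Applying y(0) = 2: C = 2 - 3 = -1
Particular solution: y = 3 - e^(-3x)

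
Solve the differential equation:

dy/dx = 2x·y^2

Separating variables and integrating:
-1/y = x^2 + C

General solution: y^-1 = -x^2 + C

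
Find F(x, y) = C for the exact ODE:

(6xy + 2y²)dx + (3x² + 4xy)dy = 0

Verify exactness: ∂M/∂y = ∂N/∂x ✓
Find F(x,y) such that ∂F/∂x = M, ∂F/∂y = N
Solution: 3x²y + 2xy² = C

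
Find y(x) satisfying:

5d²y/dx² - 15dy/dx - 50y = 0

Characteristic equation: 5r² - 15r - 50 = 0
Divide by 5: r² - 3r - 10 = 0
Roots: r = 5, -2 (distinct real)
General solution: y = C₁e^(5x) + C₂e^(-2x)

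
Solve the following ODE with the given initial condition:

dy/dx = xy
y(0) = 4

General solution: y = Ce^(x²/2)
Applying IC y(0) = 4:
Particular solution: y = 4e^(x²/2)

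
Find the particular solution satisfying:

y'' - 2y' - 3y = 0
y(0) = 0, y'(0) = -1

General solution: y = C₁e^(3x) + C₂e^(-x)
Applying ICs: C₁ = -1/4, C₂ = 1/4
Particular solution: y = -(1/4)e^(3x) + (1/4)e^(-x)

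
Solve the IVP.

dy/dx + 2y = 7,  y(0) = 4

General solution: y = 7/2 + Ce^(-2x)
Applying y(0) = 4: C = 4 - 7/2 = 1/2
Particular solution: y = 7/2 + (1/2)e^(-2x)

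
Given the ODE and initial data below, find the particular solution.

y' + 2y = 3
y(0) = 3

General solution: y = 3/2 + Ce^(-2x)
Applying y(0) = 3: C = 3 - 3/2 = 3/2
Particular solution: y = 3/2 + (3/2)e^(-2x)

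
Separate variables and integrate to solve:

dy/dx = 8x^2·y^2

Separating variables and integrating:
-1/y = 8x^3/3 + C

General solution: y^-1 = (-8/3)x^3 + C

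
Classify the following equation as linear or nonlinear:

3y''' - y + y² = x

Nonlinear (y² term)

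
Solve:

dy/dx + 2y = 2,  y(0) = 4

General solution: y = 1 + Ce^(-2x)
Applying y(0) = 4: C = 4 - 1 = 3
Particular solution: y = 1 + 3e^(-2x)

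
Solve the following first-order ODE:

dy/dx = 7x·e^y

Separating variables and integrating:
-e^(-y) = 7x²/2 + C

General solution: y = -ln(C - 7x²/2)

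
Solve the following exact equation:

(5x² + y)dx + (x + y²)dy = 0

Verify exactness: ∂M/∂y = ∂N/∂x ✓
Find F(x,y) such that ∂F/∂x = M, ∂F/∂y = N
Solution: 5x³/3 + xy + y³/3 = C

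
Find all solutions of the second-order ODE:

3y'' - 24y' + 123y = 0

Characteristic equation: 3r² - 24r + 123 = 0
Divide by 3: r² - 8r + 41 = 0
Roots: r = 4 ± 5i (complex conjugates)
General solution: y = e^(4x)(C₁cos(5x) + C₂sin(5x))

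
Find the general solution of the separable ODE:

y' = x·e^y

Separating variables and integrating:
-e^(-y) = x²/2 + C

General solution: y = -ln(C - x²/2)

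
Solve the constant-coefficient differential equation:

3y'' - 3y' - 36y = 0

Characteristic equation: 3r² - 3r - 36 = 0
Divide by 3: r² - r - 12 = 0
Roots: r = 4, -3 (distinct real)
General solution: y = C₁e^(4x) + C₂e^(-3x)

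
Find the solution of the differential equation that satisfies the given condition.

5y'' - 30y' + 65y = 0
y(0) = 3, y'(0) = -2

General solution: y = e^(3x)(C₁cos(2x) + C₂sin(2x))
Complex roots r = 3 ± 2i
Applying ICs: C₁ = 3, C₂ = -11/2
Particular solution: y = e^(3x)(3cos(2x) - (11/2)sin(2x))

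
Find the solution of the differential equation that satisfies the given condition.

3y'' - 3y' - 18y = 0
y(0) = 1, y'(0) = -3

General solution: y = C₁e^(3x) + C₂e^(-2x)
Applying ICs: C₁ = -1/5, C₂ = 6/5
Particular solution: y = -(1/5)e^(3x) + (6/5)e^(-2x)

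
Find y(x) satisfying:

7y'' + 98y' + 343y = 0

Characteristic equation: 7r² + 98r + 343 = 0
Divide by 7: r² + 14r + 49 = 0
Factored: (r + 7)² = 0
Repeated root: r = -7
General solution: y = (C₁ + C₂x)e^(-7x)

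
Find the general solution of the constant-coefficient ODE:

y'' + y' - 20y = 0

Characteristic equation: r² + r - 20 = 0
Roots: r = 4, -5 (distinct real)
General solution: y = C₁e^(4x) + C₂e^(-5x)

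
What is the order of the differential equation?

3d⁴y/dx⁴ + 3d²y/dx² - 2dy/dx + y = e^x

The order is 4 (highest derivative is of order 4).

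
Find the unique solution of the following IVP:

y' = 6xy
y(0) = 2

General solution: y = Ce^(3x²)
Applying IC y(0) = 2:
Particular solution: y = 2e^(3x²)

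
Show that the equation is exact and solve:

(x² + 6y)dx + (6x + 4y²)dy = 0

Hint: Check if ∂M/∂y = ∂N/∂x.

Verify exactness: ∂M/∂y = ∂N/∂x ✓
Find F(x,y) such that ∂F/∂x = M, ∂F/∂y = N
Solution: x³/3 + 6xy + 4y³/3 = C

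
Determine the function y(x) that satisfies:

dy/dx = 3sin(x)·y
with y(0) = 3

General solution: y = Ce^(-3cos(x))
Applying IC y(0) = 3:
Particular solution: y = 3e^(3(1-cos(x)))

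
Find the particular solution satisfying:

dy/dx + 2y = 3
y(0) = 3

General solution: y = 3/2 + Ce^(-2x)
Applying y(0) = 3: C = 3 - 3/2 = 3/2
Particular solution: y = 3/2 + (3/2)e^(-2x)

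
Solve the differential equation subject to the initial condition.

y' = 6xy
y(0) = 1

General solution: y = Ce^(3x²)
Applying IC y(0) = 1:
Particular solution: y = e^(3x²)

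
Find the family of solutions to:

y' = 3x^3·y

Separating variables and integrating:
ln|y| = 3x^4/4 + C

General solution: y = Ce^(3x^4/4)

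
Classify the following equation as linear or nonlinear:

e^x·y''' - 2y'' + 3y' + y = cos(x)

Linear (y and its derivatives appear to the first power only, no products of y terms)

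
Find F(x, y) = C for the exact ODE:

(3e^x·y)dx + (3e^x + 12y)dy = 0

Verify exactness: ∂M/∂y = ∂N/∂x ✓
Find F(x,y) such that ∂F/∂x = M, ∂F/∂y = N
Solution: 3e^x·y + 6y² = C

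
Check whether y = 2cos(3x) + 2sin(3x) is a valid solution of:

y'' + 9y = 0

Verification:
y'' = -18cos(3x) - 18sin(3x)
y'' + 9y = 0 ✓

Yes, it is a solution.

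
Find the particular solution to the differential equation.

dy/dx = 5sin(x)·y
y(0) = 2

General solution: y = Ce^(-5cos(x))
Applying IC y(0) = 2:
Particular solution: y = 2e^(5(1-cos(x)))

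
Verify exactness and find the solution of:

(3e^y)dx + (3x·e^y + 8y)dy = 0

Verify exactness: ∂M/∂y = ∂N/∂x ✓
Find F(x,y) such that ∂F/∂x = M, ∂F/∂y = N
Solution: 3x·e^y + 4y² = C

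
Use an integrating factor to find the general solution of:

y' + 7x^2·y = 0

Using integrating factor method:

General solution: y = Ce^(-7x^3/3)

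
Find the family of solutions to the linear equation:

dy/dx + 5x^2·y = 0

Using integrating factor method:

General solution: y = Ce^(-5x^3/3)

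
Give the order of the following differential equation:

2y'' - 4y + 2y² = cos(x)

The order is 2 (highest derivative is of order 2).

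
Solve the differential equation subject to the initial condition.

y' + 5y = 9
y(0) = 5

General solution: y = 9/5 + Ce^(-5x)
Applying y(0) = 5: C = 5 - 9/5 = 16/5
Particular solution: y = 9/5 + (16/5)e^(-5x)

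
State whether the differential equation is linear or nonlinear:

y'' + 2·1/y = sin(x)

Nonlinear (1/y term)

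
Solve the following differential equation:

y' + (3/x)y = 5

Using integrating factor method:

General solution: y = (5/4)x + Cx^(-3)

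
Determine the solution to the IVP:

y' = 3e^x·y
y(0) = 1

General solution: y = Ce^(3e^x)
Applying IC y(0) = 1:
Particular solution: y = e^(3(e^x - 1))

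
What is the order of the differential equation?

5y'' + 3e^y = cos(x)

The order is 2 (highest derivative is of order 2).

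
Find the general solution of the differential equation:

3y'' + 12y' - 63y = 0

Characteristic equation: 3r² + 12r - 63 = 0
Divide by 3: r² + 4r - 21 = 0
Roots: r = 3, -7 (distinct real)
General solution: y = C₁e^(3x) + C₂e^(-7x)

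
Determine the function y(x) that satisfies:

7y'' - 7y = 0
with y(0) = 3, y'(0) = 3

General solution: y = C₁e^x + C₂e^(-x)
Applying ICs: C₁ = 3, C₂ = 0
Particular solution: y = 3e^x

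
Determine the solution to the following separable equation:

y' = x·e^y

Separating variables and integrating:
-e^(-y) = x²/2 + C

General solution: y = -ln(C - x²/2)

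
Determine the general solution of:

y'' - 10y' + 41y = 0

Characteristic equation: r² - 10r + 41 = 0
Roots: r = 5 ± 4i (complex conjugates)
General solution: y = e^(5x)(C₁cos(4x) + C₂sin(4x))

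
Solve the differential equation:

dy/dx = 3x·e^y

Separating variables and integrating:
-e^(-y) = 3x²/2 + C

General solution: y = -ln(C - 3x²/2)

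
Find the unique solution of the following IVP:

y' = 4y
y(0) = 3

General solution: y = Ce^(4x)
Applying IC y(0) = 3:
Particular solution: y = 3e^(4x)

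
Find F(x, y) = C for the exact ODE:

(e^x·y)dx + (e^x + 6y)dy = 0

Verify exactness: ∂M/∂y = ∂N/∂x ✓
Find F(x,y) such that ∂F/∂x = M, ∂F/∂y = N
Solution: e^x·y + 3y² = C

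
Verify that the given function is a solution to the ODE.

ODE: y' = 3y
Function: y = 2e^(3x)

Verification:
y = 2e^(3x)
y' = 6e^(3x)
3y = 6e^(3x)
y' = 3y ✓

Yes, it is a solution.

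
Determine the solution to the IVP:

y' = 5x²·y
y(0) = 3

General solution: y = Ce^(5x³/3)
Applying IC y(0) = 3:
Particular solution: y = 3e^(5x³/3)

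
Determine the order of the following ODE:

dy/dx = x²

The order is 1 (highest derivative is of order 1).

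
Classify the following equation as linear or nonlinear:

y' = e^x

Linear (y and its derivatives appear to the first power only, no products of y terms)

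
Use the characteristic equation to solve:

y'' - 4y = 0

Characteristic equation: r² - 4 = 0
Roots: r = 2, -2 (distinct real)
General solution: y = C₁e^(2x) + C₂e^(-2x)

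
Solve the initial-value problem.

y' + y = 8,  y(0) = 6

General solution: y = 8 + Ce^(-x)
Applying y(0) = 6: C = 6 - 8 = -2
Particular solution: y = 8 - 2e^(-x)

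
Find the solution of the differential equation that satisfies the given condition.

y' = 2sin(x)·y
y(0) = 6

General solution: y = Ce^(-2cos(x))
Applying IC y(0) = 6:
Particular solution: y = 6e^(2(1-cos(x)))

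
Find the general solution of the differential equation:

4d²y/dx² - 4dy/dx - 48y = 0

Characteristic equation: 4r² - 4r - 48 = 0
Divide by 4: r² - r - 12 = 0
Roots: r = 4, -3 (distinct real)
General solution: y = C₁e^(4x) + C₂e^(-3x)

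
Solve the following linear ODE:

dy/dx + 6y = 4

Using integrating factor method:

General solution: y = 2/3 + Ce^(-6x)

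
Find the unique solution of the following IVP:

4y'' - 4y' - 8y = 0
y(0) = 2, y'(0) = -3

General solution: y = C₁e^(2x) + C₂e^(-x)
Applying ICs: C₁ = -1/3, C₂ = 7/3
Particular solution: y = -(1/3)e^(2x) + (7/3)e^(-x)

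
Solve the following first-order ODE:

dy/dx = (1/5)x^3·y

Separating variables and integrating:
ln|y| = x^4/20 + C

General solution: y = Ce^(x^4/20)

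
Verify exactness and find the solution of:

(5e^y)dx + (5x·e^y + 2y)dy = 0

Verify exactness: ∂M/∂y = ∂N/∂x ✓
Find F(x,y) such that ∂F/∂x = M, ∂F/∂y = N
Solution: 5x·e^y + y² = C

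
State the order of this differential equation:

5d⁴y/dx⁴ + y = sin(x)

The order is 4 (highest derivative is of order 4).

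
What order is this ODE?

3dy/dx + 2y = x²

The order is 1 (highest derivative is of order 1).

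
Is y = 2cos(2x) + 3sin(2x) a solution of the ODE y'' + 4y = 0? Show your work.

Verification:
y'' = -8cos(2x) - 12sin(2x)
y'' + 4y = 0 ✓

Yes, it is a solution.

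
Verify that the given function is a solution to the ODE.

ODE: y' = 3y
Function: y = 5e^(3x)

Verification:
y = 5e^(3x)
y' = 15e^(3x)
3y = 15e^(3x)
y' = 3y ✓

Yes, it is a solution.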